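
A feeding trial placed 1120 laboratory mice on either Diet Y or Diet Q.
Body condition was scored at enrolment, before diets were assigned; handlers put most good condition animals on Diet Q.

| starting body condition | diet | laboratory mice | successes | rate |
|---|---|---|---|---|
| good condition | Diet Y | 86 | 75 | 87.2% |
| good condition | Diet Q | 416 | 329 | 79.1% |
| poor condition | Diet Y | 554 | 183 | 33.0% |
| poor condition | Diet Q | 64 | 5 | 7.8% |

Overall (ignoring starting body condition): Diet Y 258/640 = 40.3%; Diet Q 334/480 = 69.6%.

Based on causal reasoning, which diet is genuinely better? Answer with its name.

Diet Y

Within every starting body condition level Diet Y has the higher rate, yet pooled Diet Q does — Simpson's reversal.
Nothing the diet does changes starting body condition; the imbalance is an allocation artefact. With starting body condition also predicting the outcome, the pooled figure is confounded, and the within-stratum comparison is the causal one.
Within each level — good condition: 87.2% vs 79.1%; poor condition: 33.0% vs 7.8% — Diet Y is higher every time.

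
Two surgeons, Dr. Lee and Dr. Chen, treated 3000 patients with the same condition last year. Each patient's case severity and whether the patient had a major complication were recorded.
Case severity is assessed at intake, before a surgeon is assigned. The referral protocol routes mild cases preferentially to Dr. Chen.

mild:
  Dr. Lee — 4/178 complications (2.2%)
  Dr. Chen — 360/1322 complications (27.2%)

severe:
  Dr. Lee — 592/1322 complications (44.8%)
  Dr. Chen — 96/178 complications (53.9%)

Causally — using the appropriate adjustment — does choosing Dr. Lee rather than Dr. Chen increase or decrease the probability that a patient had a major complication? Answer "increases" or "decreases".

Nothing the surgeon does changes case severity; the imbalance is an allocation artefact. With case severity also predicting the outcome, the pooled figure is confounded, and the within-stratum comparison is the causal one.
Within each level — mild: 2.2% vs 27.2%; severe: 44.8% vs 53.9% — Dr. Lee is lower every time.

decreases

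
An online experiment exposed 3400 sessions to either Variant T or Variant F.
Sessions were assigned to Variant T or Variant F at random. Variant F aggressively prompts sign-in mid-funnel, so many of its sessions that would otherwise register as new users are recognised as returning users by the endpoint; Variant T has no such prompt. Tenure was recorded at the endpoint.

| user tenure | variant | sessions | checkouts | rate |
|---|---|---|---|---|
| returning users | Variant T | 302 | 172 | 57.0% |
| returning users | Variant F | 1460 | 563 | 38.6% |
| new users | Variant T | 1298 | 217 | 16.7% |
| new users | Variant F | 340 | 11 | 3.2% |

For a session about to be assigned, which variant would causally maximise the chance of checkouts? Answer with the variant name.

Stratifying would compare variants among sessions the variants themselves sorted into user tenure groups — a form of selection on an intermediate. The unconditioned pooled rates give the total causal effect.
Pooled: Variant T 24.3% vs Variant F 31.9%; Variant F is higher overall.

Variant F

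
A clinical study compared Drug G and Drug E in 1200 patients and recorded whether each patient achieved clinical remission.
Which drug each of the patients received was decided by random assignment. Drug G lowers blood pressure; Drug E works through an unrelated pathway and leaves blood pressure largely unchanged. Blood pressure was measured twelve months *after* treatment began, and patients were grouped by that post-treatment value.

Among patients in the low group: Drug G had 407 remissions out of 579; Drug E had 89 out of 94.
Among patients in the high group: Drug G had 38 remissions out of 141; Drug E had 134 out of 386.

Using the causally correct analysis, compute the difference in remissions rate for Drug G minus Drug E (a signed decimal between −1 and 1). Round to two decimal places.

+0.15

Stratifying would compare drugs among patients the drugs themselves sorted into blood pressure groups — a form of selection on an intermediate. The unconditioned pooled rates give the total causal effect.
The causal difference is the pooled difference: 0.618 − 0.465 = +0.153.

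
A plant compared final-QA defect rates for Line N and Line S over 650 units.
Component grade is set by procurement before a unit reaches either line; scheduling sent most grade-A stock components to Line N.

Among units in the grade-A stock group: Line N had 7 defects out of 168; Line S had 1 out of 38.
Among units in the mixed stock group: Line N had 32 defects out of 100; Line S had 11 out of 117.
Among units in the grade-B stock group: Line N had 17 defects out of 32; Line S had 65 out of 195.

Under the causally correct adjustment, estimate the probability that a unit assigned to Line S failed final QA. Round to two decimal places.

0.16

The stratified and pooled comparisons disagree (Line S wins within each component grade; Line N wins overall), so the answer turns on the causal role of component grade.
Component grade is set before the line has any effect — it is not caused by the line — and it independently drives the outcome. That makes it a confounder, so the causal comparison is within component grade levels.
Standardising Line S to the population component grade mix: 0.317·1/38 + 0.334·11/117 + 0.349·65/195 = 0.156.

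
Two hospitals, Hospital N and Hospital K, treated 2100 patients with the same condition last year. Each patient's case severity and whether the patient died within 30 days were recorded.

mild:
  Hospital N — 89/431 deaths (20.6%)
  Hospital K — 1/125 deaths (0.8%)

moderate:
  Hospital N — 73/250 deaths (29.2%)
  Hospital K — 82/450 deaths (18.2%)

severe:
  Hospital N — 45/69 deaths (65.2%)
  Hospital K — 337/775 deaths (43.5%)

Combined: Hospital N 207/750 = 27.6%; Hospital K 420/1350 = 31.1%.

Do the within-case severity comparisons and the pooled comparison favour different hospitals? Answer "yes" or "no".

Within each case severity level (mild 20.6% vs 0.8%; moderate 29.2% vs 18.2%; severe 65.2% vs 43.5%), Hospital K has the lower rate every time. Pooled: 27.6% vs 31.1% — Hospital N has the lower rate overall. The two comparisons disagree.

yes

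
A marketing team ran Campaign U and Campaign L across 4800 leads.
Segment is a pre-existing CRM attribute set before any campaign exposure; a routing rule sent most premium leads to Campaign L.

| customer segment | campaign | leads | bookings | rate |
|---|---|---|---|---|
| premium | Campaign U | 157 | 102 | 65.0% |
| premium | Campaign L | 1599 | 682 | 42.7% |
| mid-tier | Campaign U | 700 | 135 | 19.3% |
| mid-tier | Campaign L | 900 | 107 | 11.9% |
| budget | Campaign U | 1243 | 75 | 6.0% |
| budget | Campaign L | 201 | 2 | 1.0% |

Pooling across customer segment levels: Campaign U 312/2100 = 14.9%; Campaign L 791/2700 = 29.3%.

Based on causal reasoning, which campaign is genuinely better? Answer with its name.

Campaign U

Customer segment differs across campaigns for reasons unrelated to any effect of the campaign itself, and it separately predicts the outcome — a classic confounder. We must compare within customer segment levels.
Within each level — premium: 65.0% vs 42.7%; mid-tier: 19.3% vs 11.9%; budget: 6.0% vs 1.0% — Campaign U is higher every time.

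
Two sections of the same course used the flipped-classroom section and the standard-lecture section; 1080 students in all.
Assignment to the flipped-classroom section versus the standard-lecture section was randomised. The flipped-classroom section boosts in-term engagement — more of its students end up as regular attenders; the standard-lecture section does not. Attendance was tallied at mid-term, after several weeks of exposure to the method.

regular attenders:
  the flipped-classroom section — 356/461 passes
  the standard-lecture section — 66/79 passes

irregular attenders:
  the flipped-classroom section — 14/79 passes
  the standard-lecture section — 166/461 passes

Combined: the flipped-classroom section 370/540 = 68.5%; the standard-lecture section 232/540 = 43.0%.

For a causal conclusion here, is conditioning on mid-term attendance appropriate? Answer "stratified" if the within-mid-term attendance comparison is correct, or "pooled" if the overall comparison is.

pooled

Stratifying would compare teaching methods among students the teaching methods themselves sorted into mid-term attendance groups — a form of selection on an intermediate. The unconditioned pooled rates give the total causal effect.
Pooled: the flipped-classroom section 68.5% vs the standard-lecture section 43.0%; the flipped-classroom section is higher overall.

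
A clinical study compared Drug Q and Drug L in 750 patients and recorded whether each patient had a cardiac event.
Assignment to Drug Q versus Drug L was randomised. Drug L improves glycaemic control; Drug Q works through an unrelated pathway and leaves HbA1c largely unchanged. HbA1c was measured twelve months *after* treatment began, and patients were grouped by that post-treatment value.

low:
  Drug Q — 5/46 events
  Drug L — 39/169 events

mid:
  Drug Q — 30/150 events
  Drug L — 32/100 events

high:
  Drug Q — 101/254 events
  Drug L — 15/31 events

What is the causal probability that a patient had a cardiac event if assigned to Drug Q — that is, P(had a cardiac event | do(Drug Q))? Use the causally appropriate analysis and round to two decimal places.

0.30

Drug Q is lower inside every HbA1c stratum but Drug L is lower in aggregate. Whether to stratify depends on how HbA1c relates to the drug.
HbA1c lies on the pathway drug → HbA1c → outcome, so adjusting for it blocks the indirect effect. For the total causal effect of drug, use the unadjusted pooled rates.
So P(outcome | do(Drug Q)) is just the pooled rate for Drug Q: 136/450 = 0.302.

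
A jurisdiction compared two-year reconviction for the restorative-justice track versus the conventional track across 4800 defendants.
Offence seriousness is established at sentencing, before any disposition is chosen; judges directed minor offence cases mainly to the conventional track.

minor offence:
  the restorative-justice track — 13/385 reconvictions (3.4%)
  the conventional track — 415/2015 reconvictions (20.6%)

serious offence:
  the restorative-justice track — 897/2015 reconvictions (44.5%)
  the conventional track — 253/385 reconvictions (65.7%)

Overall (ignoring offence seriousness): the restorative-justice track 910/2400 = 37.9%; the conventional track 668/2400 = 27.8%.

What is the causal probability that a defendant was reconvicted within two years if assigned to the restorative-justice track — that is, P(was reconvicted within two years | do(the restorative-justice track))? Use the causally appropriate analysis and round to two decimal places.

Offence seriousness differs across dispositions for reasons unrelated to any effect of the disposition itself, and it separately predicts the outcome — a classic confounder. We must compare within offence seriousness levels.
Standardising the restorative-justice track to the population offence seriousness mix: 0.500·13/385 + 0.500·897/2015 = 0.239.

0.24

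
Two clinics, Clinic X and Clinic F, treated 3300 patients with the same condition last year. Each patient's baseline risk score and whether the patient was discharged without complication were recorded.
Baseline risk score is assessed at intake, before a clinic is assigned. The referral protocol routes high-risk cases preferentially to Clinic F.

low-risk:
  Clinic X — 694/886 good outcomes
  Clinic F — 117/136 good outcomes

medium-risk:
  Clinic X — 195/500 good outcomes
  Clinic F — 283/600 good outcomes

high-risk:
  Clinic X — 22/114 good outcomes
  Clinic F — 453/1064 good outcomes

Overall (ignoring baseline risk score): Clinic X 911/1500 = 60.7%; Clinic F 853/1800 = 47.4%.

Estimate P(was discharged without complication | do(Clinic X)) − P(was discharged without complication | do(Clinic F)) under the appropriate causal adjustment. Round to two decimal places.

-0.13

The imbalance in baseline risk score arose from how patients were allocated, not from anything the clinic did; and baseline risk score independently affects the outcome. The pooled gap is confounded — condition on baseline risk score.
Adjusting over the population distribution of baseline risk score: 0.310·(0.783−0.860) + 0.333·(0.390−0.472) + 0.357·(0.193−0.426) = -0.134.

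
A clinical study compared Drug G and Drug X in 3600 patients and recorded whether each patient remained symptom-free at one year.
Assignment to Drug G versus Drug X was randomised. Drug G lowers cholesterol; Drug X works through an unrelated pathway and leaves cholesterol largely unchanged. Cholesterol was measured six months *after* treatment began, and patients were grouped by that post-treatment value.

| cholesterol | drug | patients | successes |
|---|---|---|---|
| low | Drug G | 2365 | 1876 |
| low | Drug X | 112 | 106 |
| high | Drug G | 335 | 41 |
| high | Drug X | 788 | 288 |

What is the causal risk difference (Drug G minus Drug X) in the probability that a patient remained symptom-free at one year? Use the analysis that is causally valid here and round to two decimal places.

+0.27

The stratified and pooled comparisons disagree (Drug X wins within each cholesterol; Drug G wins overall), so the answer turns on the causal role of cholesterol.
Cholesterol is recorded after the drug and is itself shifted by it — it sits on the causal path from drug to outcome. Conditioning on a mediator would strip out part of the effect we want; the pooled comparison gives the total causal effect.
The causal difference is the pooled difference: 0.710 − 0.438 = +0.272.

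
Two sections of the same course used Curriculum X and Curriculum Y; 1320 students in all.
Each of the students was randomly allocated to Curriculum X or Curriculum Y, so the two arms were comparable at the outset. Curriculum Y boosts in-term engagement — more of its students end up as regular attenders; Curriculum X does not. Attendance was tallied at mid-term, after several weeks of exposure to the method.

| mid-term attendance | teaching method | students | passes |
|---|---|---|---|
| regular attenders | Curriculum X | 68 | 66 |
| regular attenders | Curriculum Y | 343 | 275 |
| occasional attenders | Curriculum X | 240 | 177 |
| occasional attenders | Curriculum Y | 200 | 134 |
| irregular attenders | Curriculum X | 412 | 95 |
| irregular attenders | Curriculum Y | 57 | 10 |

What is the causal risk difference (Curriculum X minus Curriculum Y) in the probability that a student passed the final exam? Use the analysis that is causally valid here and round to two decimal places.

-0.23

The mid-term attendance-specific comparison favours Curriculum X throughout, but the pooled figures favour Curriculum Y. The question is whether to condition on mid-term attendance.
Because the teaching method influences mid-term attendance, mid-term attendance is a post-treatment mediator, not a confounder. Stratifying on it would bias the estimate; the causal effect is the crude pooled difference.
The causal difference is the pooled difference: 0.469 − 0.698 = -0.229.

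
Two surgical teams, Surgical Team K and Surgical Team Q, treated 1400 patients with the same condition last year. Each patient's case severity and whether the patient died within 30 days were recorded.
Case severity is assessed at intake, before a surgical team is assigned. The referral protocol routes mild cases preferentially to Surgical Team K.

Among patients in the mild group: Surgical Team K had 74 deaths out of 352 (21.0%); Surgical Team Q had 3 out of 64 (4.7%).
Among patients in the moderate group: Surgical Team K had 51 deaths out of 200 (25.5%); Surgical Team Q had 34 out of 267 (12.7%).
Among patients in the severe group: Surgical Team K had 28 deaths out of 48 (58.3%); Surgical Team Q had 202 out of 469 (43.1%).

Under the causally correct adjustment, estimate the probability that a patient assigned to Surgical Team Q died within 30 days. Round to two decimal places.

Here case severity is a common cause — it drives both which surgical team a case falls under and the outcome. The crude comparison mixes populations; the stratum-specific rates are the causally relevant ones.
Standardising Surgical Team Q to the population case severity mix: 0.297·3/64 + 0.334·34/267 + 0.369·202/469 = 0.215.

0.22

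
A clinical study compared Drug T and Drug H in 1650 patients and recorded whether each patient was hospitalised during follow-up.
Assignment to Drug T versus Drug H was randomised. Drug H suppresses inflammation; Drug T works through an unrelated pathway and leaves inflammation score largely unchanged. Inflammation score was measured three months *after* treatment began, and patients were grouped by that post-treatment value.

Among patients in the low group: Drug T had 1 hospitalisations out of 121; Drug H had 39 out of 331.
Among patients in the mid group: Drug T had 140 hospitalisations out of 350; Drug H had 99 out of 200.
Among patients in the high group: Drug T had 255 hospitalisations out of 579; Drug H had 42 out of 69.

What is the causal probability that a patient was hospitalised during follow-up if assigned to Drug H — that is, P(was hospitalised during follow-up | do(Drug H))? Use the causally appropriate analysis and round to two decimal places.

0.30

The distribution of inflammation score is itself part of what the drug does — it is an intermediate outcome. Holding it fixed would remove that part of the effect; the total effect is the pooled difference.
So P(outcome | do(Drug H)) is just the pooled rate for Drug H: 180/600 = 0.300.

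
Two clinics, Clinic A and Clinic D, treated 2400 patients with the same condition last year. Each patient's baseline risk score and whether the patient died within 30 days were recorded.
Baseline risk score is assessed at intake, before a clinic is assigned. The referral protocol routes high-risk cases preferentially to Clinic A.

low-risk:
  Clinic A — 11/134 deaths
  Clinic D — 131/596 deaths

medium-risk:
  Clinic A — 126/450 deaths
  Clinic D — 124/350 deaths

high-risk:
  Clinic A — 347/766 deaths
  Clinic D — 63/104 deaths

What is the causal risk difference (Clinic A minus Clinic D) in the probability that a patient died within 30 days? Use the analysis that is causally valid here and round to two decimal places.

-0.12

Clinic A is lower inside every baseline risk score stratum but Clinic D is lower in aggregate. Whether to stratify depends on how baseline risk score relates to the clinic.
Nothing the clinic does changes baseline risk score; the imbalance is an allocation artefact. With baseline risk score also predicting the outcome, the pooled figure is confounded, and the within-stratum comparison is the causal one.
Adjusting over the population distribution of baseline risk score: 0.304·(0.082−0.220) + 0.333·(0.280−0.354) + 0.362·(0.453−0.606) = -0.122.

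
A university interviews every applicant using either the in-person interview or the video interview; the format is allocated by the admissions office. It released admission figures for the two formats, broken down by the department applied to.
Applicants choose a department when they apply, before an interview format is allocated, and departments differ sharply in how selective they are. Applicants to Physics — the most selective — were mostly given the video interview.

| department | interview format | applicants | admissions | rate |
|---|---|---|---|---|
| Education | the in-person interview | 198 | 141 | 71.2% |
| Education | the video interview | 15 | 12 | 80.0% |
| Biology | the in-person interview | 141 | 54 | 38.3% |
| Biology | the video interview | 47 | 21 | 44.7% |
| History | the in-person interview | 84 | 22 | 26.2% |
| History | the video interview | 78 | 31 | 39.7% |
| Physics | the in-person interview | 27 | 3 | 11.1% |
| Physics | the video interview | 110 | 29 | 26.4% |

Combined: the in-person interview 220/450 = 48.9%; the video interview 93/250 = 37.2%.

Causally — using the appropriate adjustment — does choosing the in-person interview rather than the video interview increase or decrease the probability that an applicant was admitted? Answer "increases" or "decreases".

Department differs across interview formats for reasons unrelated to any effect of the interview format itself, and it separately predicts the outcome — a classic confounder. We must compare within department levels.
Within each level — Education: 71.2% vs 80.0%; Biology: 38.3% vs 44.7%; History: 26.2% vs 39.7%; Physics: 11.1% vs 26.4% — the video interview is higher every time.

decreases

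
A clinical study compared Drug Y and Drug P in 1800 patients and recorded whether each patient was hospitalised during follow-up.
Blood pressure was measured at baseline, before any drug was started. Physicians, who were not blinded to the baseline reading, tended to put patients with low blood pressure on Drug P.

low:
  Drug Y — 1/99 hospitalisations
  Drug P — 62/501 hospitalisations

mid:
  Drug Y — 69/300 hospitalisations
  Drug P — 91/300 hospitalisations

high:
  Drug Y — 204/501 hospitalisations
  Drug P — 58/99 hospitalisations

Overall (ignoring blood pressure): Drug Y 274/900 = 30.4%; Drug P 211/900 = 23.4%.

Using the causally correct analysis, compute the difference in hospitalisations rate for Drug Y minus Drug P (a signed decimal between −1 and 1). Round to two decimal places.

Blood pressure is set before the drug has any effect — it is not caused by the drug — and it independently drives the outcome. That makes it a confounder, so the causal comparison is within blood pressure levels.
Adjusting over the population distribution of blood pressure: 0.333·(0.010−0.124) + 0.333·(0.230−0.303) + 0.333·(0.407−0.586) = -0.122.

-0.12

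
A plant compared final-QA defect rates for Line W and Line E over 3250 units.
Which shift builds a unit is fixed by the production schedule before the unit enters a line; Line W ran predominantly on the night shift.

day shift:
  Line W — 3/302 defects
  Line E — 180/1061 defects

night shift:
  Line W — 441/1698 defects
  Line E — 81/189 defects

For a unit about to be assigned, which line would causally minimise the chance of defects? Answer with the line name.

Here shift is a common cause — it drives both which line a case falls under and the outcome. The crude comparison mixes populations; the stratum-specific rates are the causally relevant ones.
Within each level — day shift: 1.0% vs 17.0%; night shift: 26.0% vs 42.9% — Line W is lower every time.

Line W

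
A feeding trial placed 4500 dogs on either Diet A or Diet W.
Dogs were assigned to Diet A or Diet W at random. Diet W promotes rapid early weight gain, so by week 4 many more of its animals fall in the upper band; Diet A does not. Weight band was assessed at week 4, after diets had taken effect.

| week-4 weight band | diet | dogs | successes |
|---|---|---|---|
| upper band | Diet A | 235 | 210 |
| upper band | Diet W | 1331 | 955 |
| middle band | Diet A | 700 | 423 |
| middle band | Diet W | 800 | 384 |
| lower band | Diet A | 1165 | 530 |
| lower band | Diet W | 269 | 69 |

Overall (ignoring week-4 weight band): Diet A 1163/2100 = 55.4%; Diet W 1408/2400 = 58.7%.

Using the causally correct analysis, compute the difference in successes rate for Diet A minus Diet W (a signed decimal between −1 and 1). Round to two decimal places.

The distribution of week-4 weight band is itself part of what the diet does — it is an intermediate outcome. Holding it fixed would remove that part of the effect; the total effect is the pooled difference.
The causal difference is the pooled difference: 0.554 − 0.587 = -0.033.

-0.03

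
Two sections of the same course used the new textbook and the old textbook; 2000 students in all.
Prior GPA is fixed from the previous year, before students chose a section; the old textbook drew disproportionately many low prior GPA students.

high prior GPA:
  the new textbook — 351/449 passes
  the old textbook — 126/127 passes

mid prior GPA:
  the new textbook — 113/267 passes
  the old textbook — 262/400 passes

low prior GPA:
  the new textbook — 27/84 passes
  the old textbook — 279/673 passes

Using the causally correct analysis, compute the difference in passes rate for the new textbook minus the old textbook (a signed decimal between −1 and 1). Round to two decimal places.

-0.17

The prior GPA band-specific comparison favours the old textbook throughout, but the pooled figures favour the new textbook. The question is whether to condition on prior GPA band.
Nothing the teaching method does changes prior GPA band; the imbalance is an allocation artefact. With prior GPA band also predicting the outcome, the pooled figure is confounded, and the within-stratum comparison is the causal one.
Adjusting over the population distribution of prior GPA band: 0.288·(0.782−0.992) + 0.334·(0.423−0.655) + 0.379·(0.321−0.415) = -0.173.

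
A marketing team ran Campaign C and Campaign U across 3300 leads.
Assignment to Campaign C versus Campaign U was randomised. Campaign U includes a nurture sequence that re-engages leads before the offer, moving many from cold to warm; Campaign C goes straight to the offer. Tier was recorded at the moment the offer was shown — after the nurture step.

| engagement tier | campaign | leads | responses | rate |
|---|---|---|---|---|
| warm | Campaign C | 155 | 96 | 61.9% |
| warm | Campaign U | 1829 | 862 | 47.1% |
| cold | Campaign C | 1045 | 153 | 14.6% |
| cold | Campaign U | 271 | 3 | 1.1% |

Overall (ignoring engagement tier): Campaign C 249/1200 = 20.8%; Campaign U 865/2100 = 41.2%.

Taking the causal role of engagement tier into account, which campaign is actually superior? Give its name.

Engagement tier is downstream of the campaign. One should not condition on a consequence of treatment, so the overall rates are the right comparison.
Pooled: Campaign C 20.8% vs Campaign U 41.2%; Campaign U is higher overall.

Campaign U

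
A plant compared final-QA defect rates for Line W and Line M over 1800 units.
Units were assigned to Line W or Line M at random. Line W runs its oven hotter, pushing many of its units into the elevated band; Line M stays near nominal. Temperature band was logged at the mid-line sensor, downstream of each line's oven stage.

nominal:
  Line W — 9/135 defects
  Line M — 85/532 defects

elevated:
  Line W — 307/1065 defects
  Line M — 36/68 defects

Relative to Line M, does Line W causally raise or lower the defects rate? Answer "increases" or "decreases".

increases

In-process temperature band is recorded after the line and is itself shifted by it — it sits on the causal path from line to outcome. Conditioning on a mediator would strip out part of the effect we want; the pooled comparison gives the total causal effect.
Pooled: Line W 26.3% vs Line M 20.2%; Line M is lower overall.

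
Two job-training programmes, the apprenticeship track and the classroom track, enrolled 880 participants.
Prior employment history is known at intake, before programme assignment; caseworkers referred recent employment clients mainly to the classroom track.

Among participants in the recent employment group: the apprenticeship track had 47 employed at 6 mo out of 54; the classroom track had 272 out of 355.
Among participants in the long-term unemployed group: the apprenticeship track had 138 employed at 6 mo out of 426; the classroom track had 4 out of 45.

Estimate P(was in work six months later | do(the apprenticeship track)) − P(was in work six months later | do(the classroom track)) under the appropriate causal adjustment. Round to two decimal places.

The imbalance in prior employment history arose from how participants were allocated, not from anything the programme did; and prior employment history independently affects the outcome. The pooled gap is confounded — condition on prior employment history.
Adjusting over the population distribution of prior employment history: 0.465·(0.870−0.766) + 0.535·(0.324−0.089) = +0.174.

+0.17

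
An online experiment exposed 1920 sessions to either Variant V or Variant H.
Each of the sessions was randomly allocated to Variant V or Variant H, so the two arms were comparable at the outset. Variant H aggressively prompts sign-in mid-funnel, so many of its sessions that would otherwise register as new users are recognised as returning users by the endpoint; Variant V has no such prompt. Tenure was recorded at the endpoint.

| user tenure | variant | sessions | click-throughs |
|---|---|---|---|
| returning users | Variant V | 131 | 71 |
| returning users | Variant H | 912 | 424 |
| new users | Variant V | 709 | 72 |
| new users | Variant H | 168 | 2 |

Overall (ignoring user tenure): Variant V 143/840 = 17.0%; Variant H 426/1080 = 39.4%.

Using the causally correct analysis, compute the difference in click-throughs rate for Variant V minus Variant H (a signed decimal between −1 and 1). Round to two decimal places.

Within every user tenure level Variant V has the higher rate, yet pooled Variant H does — Simpson's reversal.
User tenure lies on the pathway variant → user tenure → outcome, so adjusting for it blocks the indirect effect. For the total causal effect of variant, use the unadjusted pooled rates.
The causal difference is the pooled difference: 0.170 − 0.394 = -0.224.

-0.22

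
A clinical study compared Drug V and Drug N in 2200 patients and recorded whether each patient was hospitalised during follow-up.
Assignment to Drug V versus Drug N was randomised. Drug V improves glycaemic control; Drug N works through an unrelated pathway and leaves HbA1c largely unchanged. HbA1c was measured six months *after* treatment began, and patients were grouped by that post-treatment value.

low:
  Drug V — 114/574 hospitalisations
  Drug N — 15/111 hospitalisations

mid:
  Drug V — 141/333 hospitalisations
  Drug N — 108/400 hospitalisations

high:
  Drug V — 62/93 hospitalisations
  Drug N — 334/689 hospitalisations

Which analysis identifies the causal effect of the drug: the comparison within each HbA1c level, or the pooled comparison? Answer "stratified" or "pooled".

HbA1c is recorded after the drug and is itself shifted by it — it sits on the causal path from drug to outcome. Conditioning on a mediator would strip out part of the effect we want; the pooled comparison gives the total causal effect.
Pooled: Drug V 31.7% vs Drug N 38.1%; Drug V is lower overall.

pooled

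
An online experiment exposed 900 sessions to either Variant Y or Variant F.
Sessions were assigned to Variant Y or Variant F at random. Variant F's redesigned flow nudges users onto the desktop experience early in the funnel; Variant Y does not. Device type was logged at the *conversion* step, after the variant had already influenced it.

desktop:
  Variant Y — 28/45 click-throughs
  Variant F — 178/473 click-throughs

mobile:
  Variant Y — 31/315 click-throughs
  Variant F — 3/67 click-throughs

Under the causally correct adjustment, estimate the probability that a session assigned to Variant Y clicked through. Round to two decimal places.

0.16

The stratified and pooled comparisons disagree (Variant Y wins within each device type; Variant F wins overall), so the answer turns on the causal role of device type.
Device type is downstream of the variant. One should not condition on a consequence of treatment, so the overall rates are the right comparison.
So P(outcome | do(Variant Y)) is just the pooled rate for Variant Y: 59/360 = 0.164.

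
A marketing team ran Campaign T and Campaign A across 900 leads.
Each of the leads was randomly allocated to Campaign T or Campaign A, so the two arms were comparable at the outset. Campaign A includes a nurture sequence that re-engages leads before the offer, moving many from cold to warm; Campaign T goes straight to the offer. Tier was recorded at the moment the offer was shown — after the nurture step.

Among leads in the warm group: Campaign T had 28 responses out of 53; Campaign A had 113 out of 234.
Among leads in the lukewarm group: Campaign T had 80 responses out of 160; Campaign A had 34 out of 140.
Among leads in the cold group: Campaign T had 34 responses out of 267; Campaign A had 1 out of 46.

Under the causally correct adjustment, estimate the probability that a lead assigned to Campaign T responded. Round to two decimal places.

0.30

Engagement tier here is a post-treatment variable shaped by the campaign; conditioning on it would introduce bias rather than remove it. The overall comparison is the causal one.
So P(outcome | do(Campaign T)) is just the pooled rate for Campaign T: 142/480 = 0.296.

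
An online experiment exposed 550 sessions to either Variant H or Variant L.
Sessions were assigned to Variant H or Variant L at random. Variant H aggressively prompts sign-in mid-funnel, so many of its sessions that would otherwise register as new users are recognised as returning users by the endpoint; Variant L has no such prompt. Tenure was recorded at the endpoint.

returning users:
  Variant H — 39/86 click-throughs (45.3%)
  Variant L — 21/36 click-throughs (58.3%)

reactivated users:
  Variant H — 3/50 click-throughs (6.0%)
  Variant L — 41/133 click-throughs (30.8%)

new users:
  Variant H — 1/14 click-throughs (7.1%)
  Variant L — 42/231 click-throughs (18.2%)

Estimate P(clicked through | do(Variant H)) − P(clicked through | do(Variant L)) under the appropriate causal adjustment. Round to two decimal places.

The stratified and pooled comparisons disagree (Variant L wins within each user tenure; Variant H wins overall), so the answer turns on the causal role of user tenure.
Because the variant influences user tenure, user tenure is a post-treatment mediator, not a confounder. Stratifying on it would bias the estimate; the causal effect is the crude pooled difference.
The causal difference is the pooled difference: 0.287 − 0.260 = +0.027.

+0.03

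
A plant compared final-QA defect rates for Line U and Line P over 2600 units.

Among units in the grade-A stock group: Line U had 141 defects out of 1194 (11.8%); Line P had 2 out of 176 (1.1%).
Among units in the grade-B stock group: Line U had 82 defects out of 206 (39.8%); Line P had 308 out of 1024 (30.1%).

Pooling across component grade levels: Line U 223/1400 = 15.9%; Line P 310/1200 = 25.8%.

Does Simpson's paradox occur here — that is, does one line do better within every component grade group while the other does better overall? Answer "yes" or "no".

Within each component grade level (grade-A stock 11.8% vs 1.1%; grade-B stock 39.8% vs 30.1%), Line P has the lower rate every time. Pooled: 15.9% vs 25.8% — Line U has the lower rate overall. The two comparisons disagree.

yes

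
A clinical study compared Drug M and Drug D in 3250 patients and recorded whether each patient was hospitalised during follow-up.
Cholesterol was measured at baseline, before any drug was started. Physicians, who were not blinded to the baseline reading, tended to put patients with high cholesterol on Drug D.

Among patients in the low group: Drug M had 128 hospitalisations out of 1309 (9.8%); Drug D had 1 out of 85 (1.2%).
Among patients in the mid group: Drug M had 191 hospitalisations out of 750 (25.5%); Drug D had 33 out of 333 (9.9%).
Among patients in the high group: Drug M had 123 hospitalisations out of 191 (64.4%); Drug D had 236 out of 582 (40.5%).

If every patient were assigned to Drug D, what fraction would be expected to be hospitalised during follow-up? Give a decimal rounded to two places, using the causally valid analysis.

0.13

Nothing the drug does changes cholesterol; the imbalance is an allocation artefact. With cholesterol also predicting the outcome, the pooled figure is confounded, and the within-stratum comparison is the causal one.
Standardising Drug D to the population cholesterol mix: 0.429·1/85 + 0.333·33/333 + 0.238·236/582 = 0.135.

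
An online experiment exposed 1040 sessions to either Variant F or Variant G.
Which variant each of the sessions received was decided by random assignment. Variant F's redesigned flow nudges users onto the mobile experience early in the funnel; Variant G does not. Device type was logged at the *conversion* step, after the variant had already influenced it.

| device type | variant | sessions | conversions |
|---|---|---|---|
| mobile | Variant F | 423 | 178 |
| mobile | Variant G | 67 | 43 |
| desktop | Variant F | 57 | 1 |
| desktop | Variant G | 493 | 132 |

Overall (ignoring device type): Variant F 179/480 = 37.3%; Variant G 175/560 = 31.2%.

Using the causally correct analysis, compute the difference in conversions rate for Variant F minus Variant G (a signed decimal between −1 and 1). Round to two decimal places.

The device type-specific comparison favours Variant G throughout, but the pooled figures favour Variant F. The question is whether to condition on device type.
Device type lies on the pathway variant → device type → outcome, so adjusting for it blocks the indirect effect. For the total causal effect of variant, use the unadjusted pooled rates.
The causal difference is the pooled difference: 0.373 − 0.312 = +0.060.

+0.06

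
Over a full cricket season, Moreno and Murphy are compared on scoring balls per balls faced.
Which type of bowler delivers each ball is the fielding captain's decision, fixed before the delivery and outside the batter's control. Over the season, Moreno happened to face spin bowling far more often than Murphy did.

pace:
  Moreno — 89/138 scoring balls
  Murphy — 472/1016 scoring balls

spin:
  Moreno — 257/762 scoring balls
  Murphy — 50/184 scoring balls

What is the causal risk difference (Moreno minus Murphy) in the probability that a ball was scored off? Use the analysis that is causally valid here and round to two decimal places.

+0.13

Bowling type differs across players for reasons unrelated to any effect of the player itself, and it separately predicts the outcome — a classic confounder. We must compare within bowling type levels.
Adjusting over the population distribution of bowling type: 0.550·(0.645−0.465) + 0.450·(0.337−0.272) = +0.129.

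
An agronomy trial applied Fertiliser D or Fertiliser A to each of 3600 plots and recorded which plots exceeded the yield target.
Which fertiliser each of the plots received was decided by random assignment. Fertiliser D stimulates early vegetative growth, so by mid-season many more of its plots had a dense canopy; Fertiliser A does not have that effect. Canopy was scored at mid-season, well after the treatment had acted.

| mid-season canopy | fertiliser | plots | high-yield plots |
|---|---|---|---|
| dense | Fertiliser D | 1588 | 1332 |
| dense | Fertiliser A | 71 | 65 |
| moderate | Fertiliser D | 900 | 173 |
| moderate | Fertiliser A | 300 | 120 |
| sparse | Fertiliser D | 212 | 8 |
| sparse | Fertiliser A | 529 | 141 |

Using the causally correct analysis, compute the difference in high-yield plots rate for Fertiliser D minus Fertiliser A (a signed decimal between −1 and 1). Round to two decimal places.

+0.20

Fertiliser A is higher inside every mid-season canopy stratum but Fertiliser D is higher in aggregate. Whether to stratify depends on how mid-season canopy relates to the fertiliser.
Mid-season canopy here is a post-treatment variable shaped by the fertiliser; conditioning on it would introduce bias rather than remove it. The overall comparison is the causal one.
The causal difference is the pooled difference: 0.560 − 0.362 = +0.198.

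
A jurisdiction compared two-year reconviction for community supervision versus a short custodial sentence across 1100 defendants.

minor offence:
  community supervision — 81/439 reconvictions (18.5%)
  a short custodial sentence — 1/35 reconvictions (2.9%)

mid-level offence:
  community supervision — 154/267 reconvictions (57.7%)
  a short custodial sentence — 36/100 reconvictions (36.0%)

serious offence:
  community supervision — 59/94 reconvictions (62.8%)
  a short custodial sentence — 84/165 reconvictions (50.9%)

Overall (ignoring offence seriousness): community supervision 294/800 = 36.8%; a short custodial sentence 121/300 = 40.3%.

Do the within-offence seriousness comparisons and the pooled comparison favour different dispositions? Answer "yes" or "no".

yes

Within each offence seriousness level (minor offence 18.5% vs 2.9%; mid-level offence 57.7% vs 36.0%; serious offence 62.8% vs 50.9%), a short custodial sentence has the lower rate every time. Pooled: 36.8% vs 40.3% — community supervision has the lower rate overall. The two comparisons disagree.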